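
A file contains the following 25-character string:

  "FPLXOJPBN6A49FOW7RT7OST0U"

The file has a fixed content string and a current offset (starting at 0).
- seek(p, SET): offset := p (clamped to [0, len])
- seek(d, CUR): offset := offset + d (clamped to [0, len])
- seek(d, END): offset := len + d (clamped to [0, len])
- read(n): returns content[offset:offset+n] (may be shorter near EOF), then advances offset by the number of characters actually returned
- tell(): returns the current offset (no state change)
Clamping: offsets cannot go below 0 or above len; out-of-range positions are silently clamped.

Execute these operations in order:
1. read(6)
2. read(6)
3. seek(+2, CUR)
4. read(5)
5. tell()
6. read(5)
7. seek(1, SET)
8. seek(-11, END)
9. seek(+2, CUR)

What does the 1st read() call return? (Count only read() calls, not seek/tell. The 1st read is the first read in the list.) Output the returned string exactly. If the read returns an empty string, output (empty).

After 1 (read(6)): returned 'FPLXOJ', offset=6
After 2 (read(6)): returned 'PBN6A4', offset=12
After 3 (seek(+2, CUR)): offset=14
After 4 (read(5)): returned 'OW7RT', offset=19
After 5 (tell()): offset=19
After 6 (read(5)): returned '7OST0', offset=24
After 7 (seek(1, SET)): offset=1
After 8 (seek(-11, END)): offset=14
After 9 (seek(+2, CUR)): offset=16

Answer: FPLXOJ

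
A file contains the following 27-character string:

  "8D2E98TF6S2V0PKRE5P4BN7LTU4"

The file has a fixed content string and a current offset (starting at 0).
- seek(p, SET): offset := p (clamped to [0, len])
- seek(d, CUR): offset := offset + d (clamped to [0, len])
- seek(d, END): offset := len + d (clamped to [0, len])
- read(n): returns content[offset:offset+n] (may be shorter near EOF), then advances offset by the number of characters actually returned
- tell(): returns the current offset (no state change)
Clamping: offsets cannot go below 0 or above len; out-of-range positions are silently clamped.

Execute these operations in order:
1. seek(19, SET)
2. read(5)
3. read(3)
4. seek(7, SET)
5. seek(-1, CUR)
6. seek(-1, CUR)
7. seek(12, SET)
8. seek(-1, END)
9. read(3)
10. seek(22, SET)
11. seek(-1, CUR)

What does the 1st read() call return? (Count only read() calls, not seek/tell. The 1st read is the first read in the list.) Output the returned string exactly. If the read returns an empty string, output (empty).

Answer: 4BN7L

Derivation:
After 1 (seek(19, SET)): offset=19
After 2 (read(5)): returned '4BN7L', offset=24
After 3 (read(3)): returned 'TU4', offset=27
After 4 (seek(7, SET)): offset=7
After 5 (seek(-1, CUR)): offset=6
After 6 (seek(-1, CUR)): offset=5
After 7 (seek(12, SET)): offset=12
After 8 (seek(-1, END)): offset=26
After 9 (read(3)): returned '4', offset=27
After 10 (seek(22, SET)): offset=22
After 11 (seek(-1, CUR)): offset=21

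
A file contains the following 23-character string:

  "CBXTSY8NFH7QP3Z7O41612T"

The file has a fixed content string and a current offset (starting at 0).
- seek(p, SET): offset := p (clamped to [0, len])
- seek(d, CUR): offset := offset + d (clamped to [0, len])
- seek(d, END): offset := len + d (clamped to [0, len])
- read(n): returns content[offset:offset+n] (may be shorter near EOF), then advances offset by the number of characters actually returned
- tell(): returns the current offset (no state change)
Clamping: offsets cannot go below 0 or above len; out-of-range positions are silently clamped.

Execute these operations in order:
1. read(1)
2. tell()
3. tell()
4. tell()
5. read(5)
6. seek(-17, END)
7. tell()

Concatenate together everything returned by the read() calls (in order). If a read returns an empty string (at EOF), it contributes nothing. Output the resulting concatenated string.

Answer: CBXTSY

Derivation:
After 1 (read(1)): returned 'C', offset=1
After 2 (tell()): offset=1
After 3 (tell()): offset=1
After 4 (tell()): offset=1
After 5 (read(5)): returned 'BXTSY', offset=6
After 6 (seek(-17, END)): offset=6
After 7 (tell()): offset=6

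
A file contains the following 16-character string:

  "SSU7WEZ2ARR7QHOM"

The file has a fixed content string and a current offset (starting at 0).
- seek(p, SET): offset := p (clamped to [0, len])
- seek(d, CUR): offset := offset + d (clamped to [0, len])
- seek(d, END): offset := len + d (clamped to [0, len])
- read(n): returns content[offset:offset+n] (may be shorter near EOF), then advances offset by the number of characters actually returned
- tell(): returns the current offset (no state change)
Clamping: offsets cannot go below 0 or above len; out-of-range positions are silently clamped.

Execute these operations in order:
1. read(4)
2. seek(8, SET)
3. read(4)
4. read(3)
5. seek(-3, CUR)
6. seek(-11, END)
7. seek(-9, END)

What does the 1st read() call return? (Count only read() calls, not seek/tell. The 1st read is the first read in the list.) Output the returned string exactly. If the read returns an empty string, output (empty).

Answer: SSU7

Derivation:
After 1 (read(4)): returned 'SSU7', offset=4
After 2 (seek(8, SET)): offset=8
After 3 (read(4)): returned 'ARR7', offset=12
After 4 (read(3)): returned 'QHO', offset=15
After 5 (seek(-3, CUR)): offset=12
After 6 (seek(-11, END)): offset=5
After 7 (seek(-9, END)): offset=7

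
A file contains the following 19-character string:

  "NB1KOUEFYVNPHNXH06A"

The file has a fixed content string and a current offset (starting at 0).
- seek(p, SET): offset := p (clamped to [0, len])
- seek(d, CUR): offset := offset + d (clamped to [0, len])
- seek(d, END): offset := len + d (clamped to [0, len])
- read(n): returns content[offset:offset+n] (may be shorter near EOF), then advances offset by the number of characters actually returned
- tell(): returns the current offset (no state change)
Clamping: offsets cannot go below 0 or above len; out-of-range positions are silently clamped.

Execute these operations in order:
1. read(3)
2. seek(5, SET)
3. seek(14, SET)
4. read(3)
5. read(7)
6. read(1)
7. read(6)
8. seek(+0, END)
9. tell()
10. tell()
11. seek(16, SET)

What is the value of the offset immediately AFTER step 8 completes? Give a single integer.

Answer: 19

Derivation:
After 1 (read(3)): returned 'NB1', offset=3
After 2 (seek(5, SET)): offset=5
After 3 (seek(14, SET)): offset=14
After 4 (read(3)): returned 'XH0', offset=17
After 5 (read(7)): returned '6A', offset=19
After 6 (read(1)): returned '', offset=19
After 7 (read(6)): returned '', offset=19
After 8 (seek(+0, END)): offset=19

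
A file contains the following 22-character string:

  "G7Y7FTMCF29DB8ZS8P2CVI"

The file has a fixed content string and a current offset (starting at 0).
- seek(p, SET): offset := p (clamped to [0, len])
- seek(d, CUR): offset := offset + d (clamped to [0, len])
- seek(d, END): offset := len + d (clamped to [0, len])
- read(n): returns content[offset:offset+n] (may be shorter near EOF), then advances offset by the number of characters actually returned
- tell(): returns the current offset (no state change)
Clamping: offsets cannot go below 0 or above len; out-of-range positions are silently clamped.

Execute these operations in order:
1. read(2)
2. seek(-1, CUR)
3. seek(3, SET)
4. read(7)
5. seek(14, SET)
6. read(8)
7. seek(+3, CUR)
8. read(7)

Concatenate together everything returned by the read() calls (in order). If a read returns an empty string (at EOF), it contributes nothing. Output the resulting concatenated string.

After 1 (read(2)): returned 'G7', offset=2
After 2 (seek(-1, CUR)): offset=1
After 3 (seek(3, SET)): offset=3
After 4 (read(7)): returned '7FTMCF2', offset=10
After 5 (seek(14, SET)): offset=14
After 6 (read(8)): returned 'ZS8P2CVI', offset=22
After 7 (seek(+3, CUR)): offset=22
After 8 (read(7)): returned '', offset=22

Answer: G77FTMCF2ZS8P2CVI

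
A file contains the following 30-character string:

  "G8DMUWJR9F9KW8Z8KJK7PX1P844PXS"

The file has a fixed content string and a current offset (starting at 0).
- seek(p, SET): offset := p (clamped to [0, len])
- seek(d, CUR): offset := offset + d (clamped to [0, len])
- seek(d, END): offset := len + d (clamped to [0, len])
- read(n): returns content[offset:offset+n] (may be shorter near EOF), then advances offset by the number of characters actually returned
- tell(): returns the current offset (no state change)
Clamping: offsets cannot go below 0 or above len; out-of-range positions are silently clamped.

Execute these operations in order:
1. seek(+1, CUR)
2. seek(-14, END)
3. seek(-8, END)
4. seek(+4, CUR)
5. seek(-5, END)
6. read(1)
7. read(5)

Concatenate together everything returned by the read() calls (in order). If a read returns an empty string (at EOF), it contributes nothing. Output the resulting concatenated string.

Answer: 44PXS

Derivation:
After 1 (seek(+1, CUR)): offset=1
After 2 (seek(-14, END)): offset=16
After 3 (seek(-8, END)): offset=22
After 4 (seek(+4, CUR)): offset=26
After 5 (seek(-5, END)): offset=25
After 6 (read(1)): returned '4', offset=26
After 7 (read(5)): returned '4PXS', offset=30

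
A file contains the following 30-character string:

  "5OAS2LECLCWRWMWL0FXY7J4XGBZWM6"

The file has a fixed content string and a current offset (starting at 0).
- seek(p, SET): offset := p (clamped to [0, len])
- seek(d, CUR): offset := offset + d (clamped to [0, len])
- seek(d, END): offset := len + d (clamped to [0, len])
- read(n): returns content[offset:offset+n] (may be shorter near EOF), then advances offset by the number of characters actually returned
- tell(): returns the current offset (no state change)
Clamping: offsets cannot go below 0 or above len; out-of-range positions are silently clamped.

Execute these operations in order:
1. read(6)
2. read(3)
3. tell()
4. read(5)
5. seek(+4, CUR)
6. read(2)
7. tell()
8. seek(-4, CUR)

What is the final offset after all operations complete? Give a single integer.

After 1 (read(6)): returned '5OAS2L', offset=6
After 2 (read(3)): returned 'ECL', offset=9
After 3 (tell()): offset=9
After 4 (read(5)): returned 'CWRWM', offset=14
After 5 (seek(+4, CUR)): offset=18
After 6 (read(2)): returned 'XY', offset=20
After 7 (tell()): offset=20
After 8 (seek(-4, CUR)): offset=16

Answer: 16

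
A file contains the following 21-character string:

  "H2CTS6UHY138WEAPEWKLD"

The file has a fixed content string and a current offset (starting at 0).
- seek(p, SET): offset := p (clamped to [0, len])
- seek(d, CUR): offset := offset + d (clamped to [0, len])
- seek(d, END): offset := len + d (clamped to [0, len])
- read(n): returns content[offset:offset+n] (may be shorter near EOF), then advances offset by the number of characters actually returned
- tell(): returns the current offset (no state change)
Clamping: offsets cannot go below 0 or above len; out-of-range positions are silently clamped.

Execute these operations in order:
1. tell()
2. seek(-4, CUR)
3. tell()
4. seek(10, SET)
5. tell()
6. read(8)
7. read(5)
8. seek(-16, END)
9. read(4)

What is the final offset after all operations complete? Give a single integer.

Answer: 9

Derivation:
After 1 (tell()): offset=0
After 2 (seek(-4, CUR)): offset=0
After 3 (tell()): offset=0
After 4 (seek(10, SET)): offset=10
After 5 (tell()): offset=10
After 6 (read(8)): returned '38WEAPEW', offset=18
After 7 (read(5)): returned 'KLD', offset=21
After 8 (seek(-16, END)): offset=5
After 9 (read(4)): returned '6UHY', offset=9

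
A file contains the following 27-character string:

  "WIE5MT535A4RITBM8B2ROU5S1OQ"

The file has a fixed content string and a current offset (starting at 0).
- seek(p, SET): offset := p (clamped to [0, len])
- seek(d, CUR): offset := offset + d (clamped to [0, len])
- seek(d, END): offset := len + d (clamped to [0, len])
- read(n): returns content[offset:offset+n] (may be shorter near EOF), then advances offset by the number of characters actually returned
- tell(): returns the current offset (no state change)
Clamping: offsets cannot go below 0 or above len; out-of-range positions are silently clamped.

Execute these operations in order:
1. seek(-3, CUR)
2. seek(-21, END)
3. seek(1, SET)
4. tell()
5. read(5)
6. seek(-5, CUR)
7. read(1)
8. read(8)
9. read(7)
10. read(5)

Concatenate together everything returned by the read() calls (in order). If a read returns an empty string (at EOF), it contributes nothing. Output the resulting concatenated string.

After 1 (seek(-3, CUR)): offset=0
After 2 (seek(-21, END)): offset=6
After 3 (seek(1, SET)): offset=1
After 4 (tell()): offset=1
After 5 (read(5)): returned 'IE5MT', offset=6
After 6 (seek(-5, CUR)): offset=1
After 7 (read(1)): returned 'I', offset=2
After 8 (read(8)): returned 'E5MT535A', offset=10
After 9 (read(7)): returned '4RITBM8', offset=17
After 10 (read(5)): returned 'B2ROU', offset=22

Answer: IE5MTIE5MT535A4RITBM8B2ROU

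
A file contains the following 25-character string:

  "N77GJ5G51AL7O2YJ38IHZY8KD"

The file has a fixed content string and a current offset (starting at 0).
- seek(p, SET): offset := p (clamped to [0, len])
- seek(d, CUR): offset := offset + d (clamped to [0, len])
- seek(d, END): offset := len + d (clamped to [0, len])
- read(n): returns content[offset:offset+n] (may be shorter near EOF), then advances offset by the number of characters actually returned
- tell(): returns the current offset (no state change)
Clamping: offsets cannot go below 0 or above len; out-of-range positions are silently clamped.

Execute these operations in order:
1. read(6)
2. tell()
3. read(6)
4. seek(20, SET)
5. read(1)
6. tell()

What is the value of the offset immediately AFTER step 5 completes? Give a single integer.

After 1 (read(6)): returned 'N77GJ5', offset=6
After 2 (tell()): offset=6
After 3 (read(6)): returned 'G51AL7', offset=12
After 4 (seek(20, SET)): offset=20
After 5 (read(1)): returned 'Z', offset=21

Answer: 21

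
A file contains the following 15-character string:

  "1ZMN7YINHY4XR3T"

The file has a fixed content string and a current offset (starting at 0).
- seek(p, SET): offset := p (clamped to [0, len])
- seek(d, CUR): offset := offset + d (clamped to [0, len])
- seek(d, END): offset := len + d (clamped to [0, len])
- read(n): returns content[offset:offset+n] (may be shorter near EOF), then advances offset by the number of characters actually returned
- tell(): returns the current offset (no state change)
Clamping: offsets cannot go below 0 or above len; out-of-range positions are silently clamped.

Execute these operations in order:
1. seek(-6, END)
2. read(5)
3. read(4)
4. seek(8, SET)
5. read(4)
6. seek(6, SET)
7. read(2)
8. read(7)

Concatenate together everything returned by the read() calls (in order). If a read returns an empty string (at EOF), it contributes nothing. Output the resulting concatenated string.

Answer: Y4XR3THY4XINHY4XR3T

Derivation:
After 1 (seek(-6, END)): offset=9
After 2 (read(5)): returned 'Y4XR3', offset=14
After 3 (read(4)): returned 'T', offset=15
After 4 (seek(8, SET)): offset=8
After 5 (read(4)): returned 'HY4X', offset=12
After 6 (seek(6, SET)): offset=6
After 7 (read(2)): returned 'IN', offset=8
After 8 (read(7)): returned 'HY4XR3T', offset=15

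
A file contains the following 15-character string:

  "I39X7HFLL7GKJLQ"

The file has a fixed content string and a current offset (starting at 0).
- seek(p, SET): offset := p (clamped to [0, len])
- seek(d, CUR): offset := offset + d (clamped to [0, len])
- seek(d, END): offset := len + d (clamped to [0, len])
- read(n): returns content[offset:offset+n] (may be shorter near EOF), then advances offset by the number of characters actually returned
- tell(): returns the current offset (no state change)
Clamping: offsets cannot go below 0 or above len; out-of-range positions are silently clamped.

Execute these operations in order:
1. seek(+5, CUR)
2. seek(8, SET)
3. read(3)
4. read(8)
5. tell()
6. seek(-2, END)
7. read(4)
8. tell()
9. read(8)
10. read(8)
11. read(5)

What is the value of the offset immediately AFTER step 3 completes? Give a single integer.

Answer: 11

Derivation:
After 1 (seek(+5, CUR)): offset=5
After 2 (seek(8, SET)): offset=8
After 3 (read(3)): returned 'L7G', offset=11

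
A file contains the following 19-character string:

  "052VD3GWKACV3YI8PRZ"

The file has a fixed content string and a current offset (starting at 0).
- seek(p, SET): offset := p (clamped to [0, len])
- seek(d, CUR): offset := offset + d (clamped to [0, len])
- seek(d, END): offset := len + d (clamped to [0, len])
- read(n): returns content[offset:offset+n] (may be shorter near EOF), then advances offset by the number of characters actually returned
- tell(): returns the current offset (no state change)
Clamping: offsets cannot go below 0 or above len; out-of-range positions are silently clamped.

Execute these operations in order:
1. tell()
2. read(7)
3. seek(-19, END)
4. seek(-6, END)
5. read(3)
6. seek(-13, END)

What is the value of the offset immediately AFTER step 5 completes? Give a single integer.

Answer: 16

Derivation:
After 1 (tell()): offset=0
After 2 (read(7)): returned '052VD3G', offset=7
After 3 (seek(-19, END)): offset=0
After 4 (seek(-6, END)): offset=13
After 5 (read(3)): returned 'YI8', offset=16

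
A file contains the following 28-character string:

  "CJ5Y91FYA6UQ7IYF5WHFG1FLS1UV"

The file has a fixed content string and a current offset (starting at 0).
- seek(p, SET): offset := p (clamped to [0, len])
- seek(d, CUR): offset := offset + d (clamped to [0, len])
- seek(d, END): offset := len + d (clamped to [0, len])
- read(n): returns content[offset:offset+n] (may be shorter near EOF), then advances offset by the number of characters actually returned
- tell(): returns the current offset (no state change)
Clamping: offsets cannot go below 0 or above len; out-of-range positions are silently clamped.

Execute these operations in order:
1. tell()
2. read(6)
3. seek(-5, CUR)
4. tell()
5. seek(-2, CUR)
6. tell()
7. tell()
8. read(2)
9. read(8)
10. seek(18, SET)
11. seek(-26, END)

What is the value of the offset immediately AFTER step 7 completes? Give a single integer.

After 1 (tell()): offset=0
After 2 (read(6)): returned 'CJ5Y91', offset=6
After 3 (seek(-5, CUR)): offset=1
After 4 (tell()): offset=1
After 5 (seek(-2, CUR)): offset=0
After 6 (tell()): offset=0
After 7 (tell()): offset=0

Answer: 0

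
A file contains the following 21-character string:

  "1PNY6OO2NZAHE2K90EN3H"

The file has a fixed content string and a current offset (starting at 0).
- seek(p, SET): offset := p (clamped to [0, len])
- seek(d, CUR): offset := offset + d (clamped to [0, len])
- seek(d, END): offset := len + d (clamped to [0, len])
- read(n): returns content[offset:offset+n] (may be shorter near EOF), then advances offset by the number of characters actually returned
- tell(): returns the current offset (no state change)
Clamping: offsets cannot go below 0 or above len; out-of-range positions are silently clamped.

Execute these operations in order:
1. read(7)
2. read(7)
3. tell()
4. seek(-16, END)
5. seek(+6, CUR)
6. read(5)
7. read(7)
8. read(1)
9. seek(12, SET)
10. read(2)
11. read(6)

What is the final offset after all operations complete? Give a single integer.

After 1 (read(7)): returned '1PNY6OO', offset=7
After 2 (read(7)): returned '2NZAHE2', offset=14
After 3 (tell()): offset=14
After 4 (seek(-16, END)): offset=5
After 5 (seek(+6, CUR)): offset=11
After 6 (read(5)): returned 'HE2K9', offset=16
After 7 (read(7)): returned '0EN3H', offset=21
After 8 (read(1)): returned '', offset=21
After 9 (seek(12, SET)): offset=12
After 10 (read(2)): returned 'E2', offset=14
After 11 (read(6)): returned 'K90EN3', offset=20

Answer: 20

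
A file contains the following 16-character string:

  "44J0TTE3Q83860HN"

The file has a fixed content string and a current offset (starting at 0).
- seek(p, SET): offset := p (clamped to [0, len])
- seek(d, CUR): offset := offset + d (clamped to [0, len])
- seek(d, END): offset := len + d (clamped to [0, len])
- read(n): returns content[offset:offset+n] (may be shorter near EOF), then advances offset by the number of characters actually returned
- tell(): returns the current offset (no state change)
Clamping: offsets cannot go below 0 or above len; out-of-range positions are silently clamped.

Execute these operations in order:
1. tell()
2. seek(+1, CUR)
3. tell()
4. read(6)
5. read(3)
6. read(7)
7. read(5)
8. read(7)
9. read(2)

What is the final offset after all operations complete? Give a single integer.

Answer: 16

Derivation:
After 1 (tell()): offset=0
After 2 (seek(+1, CUR)): offset=1
After 3 (tell()): offset=1
After 4 (read(6)): returned '4J0TTE', offset=7
After 5 (read(3)): returned '3Q8', offset=10
After 6 (read(7)): returned '3860HN', offset=16
After 7 (read(5)): returned '', offset=16
After 8 (read(7)): returned '', offset=16
After 9 (read(2)): returned '', offset=16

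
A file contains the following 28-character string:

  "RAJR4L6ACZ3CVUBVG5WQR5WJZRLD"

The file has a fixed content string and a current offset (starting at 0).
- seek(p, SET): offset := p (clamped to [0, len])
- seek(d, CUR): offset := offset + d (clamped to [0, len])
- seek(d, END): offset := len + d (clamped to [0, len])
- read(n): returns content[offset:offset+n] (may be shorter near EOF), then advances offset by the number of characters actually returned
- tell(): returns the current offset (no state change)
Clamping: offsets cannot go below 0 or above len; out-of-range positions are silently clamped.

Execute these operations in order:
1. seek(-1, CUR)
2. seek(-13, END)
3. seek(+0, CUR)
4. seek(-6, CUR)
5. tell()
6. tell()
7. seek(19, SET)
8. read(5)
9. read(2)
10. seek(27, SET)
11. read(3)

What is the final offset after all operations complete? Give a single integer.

After 1 (seek(-1, CUR)): offset=0
After 2 (seek(-13, END)): offset=15
After 3 (seek(+0, CUR)): offset=15
After 4 (seek(-6, CUR)): offset=9
After 5 (tell()): offset=9
After 6 (tell()): offset=9
After 7 (seek(19, SET)): offset=19
After 8 (read(5)): returned 'QR5WJ', offset=24
After 9 (read(2)): returned 'ZR', offset=26
After 10 (seek(27, SET)): offset=27
After 11 (read(3)): returned 'D', offset=28

Answer: 28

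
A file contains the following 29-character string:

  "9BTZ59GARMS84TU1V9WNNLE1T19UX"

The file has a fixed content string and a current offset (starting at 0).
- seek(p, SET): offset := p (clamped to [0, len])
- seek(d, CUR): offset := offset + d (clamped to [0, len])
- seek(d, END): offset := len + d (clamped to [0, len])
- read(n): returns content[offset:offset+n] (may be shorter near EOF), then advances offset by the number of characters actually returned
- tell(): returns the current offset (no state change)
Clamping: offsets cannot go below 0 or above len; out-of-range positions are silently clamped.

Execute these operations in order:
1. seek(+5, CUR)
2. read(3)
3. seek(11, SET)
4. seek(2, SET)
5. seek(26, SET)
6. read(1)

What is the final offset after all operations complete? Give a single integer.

Answer: 27

Derivation:
After 1 (seek(+5, CUR)): offset=5
After 2 (read(3)): returned '9GA', offset=8
After 3 (seek(11, SET)): offset=11
After 4 (seek(2, SET)): offset=2
After 5 (seek(26, SET)): offset=26
After 6 (read(1)): returned '9', offset=27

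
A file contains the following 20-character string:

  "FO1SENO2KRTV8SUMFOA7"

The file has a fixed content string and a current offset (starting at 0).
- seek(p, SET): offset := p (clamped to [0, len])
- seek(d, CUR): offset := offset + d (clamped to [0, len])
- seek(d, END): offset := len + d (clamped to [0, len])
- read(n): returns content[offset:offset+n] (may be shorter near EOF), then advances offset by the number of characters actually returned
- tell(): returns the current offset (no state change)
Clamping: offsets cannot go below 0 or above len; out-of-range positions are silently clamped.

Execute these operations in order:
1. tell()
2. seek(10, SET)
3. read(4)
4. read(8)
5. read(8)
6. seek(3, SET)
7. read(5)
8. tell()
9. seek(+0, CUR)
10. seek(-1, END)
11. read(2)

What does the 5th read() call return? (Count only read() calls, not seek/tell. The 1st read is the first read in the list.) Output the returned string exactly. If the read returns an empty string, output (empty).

Answer: 7

Derivation:
After 1 (tell()): offset=0
After 2 (seek(10, SET)): offset=10
After 3 (read(4)): returned 'TV8S', offset=14
After 4 (read(8)): returned 'UMFOA7', offset=20
After 5 (read(8)): returned '', offset=20
After 6 (seek(3, SET)): offset=3
After 7 (read(5)): returned 'SENO2', offset=8
After 8 (tell()): offset=8
After 9 (seek(+0, CUR)): offset=8
After 10 (seek(-1, END)): offset=19
After 11 (read(2)): returned '7', offset=20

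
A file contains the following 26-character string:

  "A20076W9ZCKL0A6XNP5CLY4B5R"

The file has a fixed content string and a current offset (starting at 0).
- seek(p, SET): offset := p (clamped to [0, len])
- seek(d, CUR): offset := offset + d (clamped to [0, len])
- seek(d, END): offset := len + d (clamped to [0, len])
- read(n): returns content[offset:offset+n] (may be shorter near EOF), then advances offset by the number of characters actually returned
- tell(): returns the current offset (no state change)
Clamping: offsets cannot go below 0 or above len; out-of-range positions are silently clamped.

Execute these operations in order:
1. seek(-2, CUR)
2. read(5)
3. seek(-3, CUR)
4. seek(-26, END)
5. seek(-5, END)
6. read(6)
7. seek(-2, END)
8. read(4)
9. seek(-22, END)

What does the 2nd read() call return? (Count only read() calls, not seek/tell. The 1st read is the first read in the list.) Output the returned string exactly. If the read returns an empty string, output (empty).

Answer: Y4B5R

Derivation:
After 1 (seek(-2, CUR)): offset=0
After 2 (read(5)): returned 'A2007', offset=5
After 3 (seek(-3, CUR)): offset=2
After 4 (seek(-26, END)): offset=0
After 5 (seek(-5, END)): offset=21
After 6 (read(6)): returned 'Y4B5R', offset=26
After 7 (seek(-2, END)): offset=24
After 8 (read(4)): returned '5R', offset=26
After 9 (seek(-22, END)): offset=4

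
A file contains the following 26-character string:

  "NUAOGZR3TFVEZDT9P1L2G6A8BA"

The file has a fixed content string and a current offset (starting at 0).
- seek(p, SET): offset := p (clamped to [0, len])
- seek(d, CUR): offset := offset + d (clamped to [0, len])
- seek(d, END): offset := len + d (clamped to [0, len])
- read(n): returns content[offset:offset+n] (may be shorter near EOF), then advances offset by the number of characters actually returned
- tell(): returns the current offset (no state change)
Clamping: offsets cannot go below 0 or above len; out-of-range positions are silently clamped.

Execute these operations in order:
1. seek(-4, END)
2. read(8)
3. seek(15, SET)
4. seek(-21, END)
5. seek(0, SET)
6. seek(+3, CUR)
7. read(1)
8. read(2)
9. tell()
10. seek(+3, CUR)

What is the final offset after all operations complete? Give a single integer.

Answer: 9

Derivation:
After 1 (seek(-4, END)): offset=22
After 2 (read(8)): returned 'A8BA', offset=26
After 3 (seek(15, SET)): offset=15
After 4 (seek(-21, END)): offset=5
After 5 (seek(0, SET)): offset=0
After 6 (seek(+3, CUR)): offset=3
After 7 (read(1)): returned 'O', offset=4
After 8 (read(2)): returned 'GZ', offset=6
After 9 (tell()): offset=6
After 10 (seek(+3, CUR)): offset=9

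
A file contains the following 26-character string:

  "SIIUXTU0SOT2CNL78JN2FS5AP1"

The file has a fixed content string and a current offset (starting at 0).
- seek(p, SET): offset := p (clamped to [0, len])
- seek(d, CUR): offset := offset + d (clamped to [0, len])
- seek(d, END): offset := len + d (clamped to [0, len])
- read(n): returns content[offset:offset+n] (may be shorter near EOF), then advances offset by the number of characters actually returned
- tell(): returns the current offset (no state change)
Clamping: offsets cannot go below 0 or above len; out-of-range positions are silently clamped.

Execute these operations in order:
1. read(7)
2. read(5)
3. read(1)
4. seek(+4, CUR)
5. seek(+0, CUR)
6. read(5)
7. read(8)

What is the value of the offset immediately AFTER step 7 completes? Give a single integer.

After 1 (read(7)): returned 'SIIUXTU', offset=7
After 2 (read(5)): returned '0SOT2', offset=12
After 3 (read(1)): returned 'C', offset=13
After 4 (seek(+4, CUR)): offset=17
After 5 (seek(+0, CUR)): offset=17
After 6 (read(5)): returned 'JN2FS', offset=22
After 7 (read(8)): returned '5AP1', offset=26

Answer: 26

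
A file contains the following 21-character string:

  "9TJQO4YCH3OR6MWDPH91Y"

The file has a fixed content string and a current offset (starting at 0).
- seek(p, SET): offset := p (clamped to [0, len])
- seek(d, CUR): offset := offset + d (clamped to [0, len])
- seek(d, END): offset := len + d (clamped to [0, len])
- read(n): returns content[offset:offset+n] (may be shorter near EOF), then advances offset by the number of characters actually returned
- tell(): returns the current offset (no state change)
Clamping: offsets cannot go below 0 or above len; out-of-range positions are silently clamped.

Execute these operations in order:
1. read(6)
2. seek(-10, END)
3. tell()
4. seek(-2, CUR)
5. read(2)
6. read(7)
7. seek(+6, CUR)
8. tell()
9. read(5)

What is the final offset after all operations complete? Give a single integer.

Answer: 21

Derivation:
After 1 (read(6)): returned '9TJQO4', offset=6
After 2 (seek(-10, END)): offset=11
After 3 (tell()): offset=11
After 4 (seek(-2, CUR)): offset=9
After 5 (read(2)): returned '3O', offset=11
After 6 (read(7)): returned 'R6MWDPH', offset=18
After 7 (seek(+6, CUR)): offset=21
After 8 (tell()): offset=21
After 9 (read(5)): returned '', offset=21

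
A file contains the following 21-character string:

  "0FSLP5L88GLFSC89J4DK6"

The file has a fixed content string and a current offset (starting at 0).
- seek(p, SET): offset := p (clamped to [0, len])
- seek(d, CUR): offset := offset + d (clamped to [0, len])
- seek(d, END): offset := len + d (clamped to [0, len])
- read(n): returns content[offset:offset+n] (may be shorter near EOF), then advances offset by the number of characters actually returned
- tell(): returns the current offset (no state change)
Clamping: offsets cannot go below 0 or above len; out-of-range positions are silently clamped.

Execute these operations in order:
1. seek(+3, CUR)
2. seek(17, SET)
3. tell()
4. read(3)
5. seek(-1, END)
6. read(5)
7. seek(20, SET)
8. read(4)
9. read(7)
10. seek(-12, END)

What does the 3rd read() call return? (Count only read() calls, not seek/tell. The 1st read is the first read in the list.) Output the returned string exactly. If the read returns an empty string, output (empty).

After 1 (seek(+3, CUR)): offset=3
After 2 (seek(17, SET)): offset=17
After 3 (tell()): offset=17
After 4 (read(3)): returned '4DK', offset=20
After 5 (seek(-1, END)): offset=20
After 6 (read(5)): returned '6', offset=21
After 7 (seek(20, SET)): offset=20
After 8 (read(4)): returned '6', offset=21
After 9 (read(7)): returned '', offset=21
After 10 (seek(-12, END)): offset=9

Answer: 6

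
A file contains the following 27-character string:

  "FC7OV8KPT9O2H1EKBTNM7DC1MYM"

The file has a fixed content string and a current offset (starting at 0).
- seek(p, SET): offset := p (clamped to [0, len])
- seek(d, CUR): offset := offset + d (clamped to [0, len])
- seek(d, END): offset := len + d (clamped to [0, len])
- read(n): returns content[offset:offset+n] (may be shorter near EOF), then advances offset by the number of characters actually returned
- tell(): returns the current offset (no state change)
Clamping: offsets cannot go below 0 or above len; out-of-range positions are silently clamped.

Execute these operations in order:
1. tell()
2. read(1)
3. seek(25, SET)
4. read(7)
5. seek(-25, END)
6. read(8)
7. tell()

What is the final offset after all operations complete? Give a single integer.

After 1 (tell()): offset=0
After 2 (read(1)): returned 'F', offset=1
After 3 (seek(25, SET)): offset=25
After 4 (read(7)): returned 'YM', offset=27
After 5 (seek(-25, END)): offset=2
After 6 (read(8)): returned '7OV8KPT9', offset=10
After 7 (tell()): offset=10

Answer: 10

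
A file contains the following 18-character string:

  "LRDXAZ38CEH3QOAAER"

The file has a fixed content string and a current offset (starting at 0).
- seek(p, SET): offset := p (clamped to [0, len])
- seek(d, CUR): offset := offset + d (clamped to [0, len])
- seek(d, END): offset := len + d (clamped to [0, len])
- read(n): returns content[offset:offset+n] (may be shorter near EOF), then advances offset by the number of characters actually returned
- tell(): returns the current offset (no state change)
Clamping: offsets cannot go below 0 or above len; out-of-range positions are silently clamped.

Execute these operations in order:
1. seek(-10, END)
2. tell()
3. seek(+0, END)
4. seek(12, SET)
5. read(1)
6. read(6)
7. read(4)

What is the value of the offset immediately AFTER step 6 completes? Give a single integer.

Answer: 18

Derivation:
After 1 (seek(-10, END)): offset=8
After 2 (tell()): offset=8
After 3 (seek(+0, END)): offset=18
After 4 (seek(12, SET)): offset=12
After 5 (read(1)): returned 'Q', offset=13
After 6 (read(6)): returned 'OAAER', offset=18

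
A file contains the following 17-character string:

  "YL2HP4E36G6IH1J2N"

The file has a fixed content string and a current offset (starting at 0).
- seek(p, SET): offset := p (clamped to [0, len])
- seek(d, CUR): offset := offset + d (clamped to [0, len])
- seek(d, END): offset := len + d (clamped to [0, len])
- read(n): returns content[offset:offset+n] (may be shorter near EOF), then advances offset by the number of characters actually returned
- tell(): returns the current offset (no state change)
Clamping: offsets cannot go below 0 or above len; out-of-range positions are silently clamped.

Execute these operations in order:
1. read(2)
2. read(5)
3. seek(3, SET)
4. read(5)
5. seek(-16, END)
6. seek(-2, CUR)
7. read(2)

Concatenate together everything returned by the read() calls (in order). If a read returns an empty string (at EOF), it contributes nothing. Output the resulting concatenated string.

After 1 (read(2)): returned 'YL', offset=2
After 2 (read(5)): returned '2HP4E', offset=7
After 3 (seek(3, SET)): offset=3
After 4 (read(5)): returned 'HP4E3', offset=8
After 5 (seek(-16, END)): offset=1
After 6 (seek(-2, CUR)): offset=0
After 7 (read(2)): returned 'YL', offset=2

Answer: YL2HP4EHP4E3YL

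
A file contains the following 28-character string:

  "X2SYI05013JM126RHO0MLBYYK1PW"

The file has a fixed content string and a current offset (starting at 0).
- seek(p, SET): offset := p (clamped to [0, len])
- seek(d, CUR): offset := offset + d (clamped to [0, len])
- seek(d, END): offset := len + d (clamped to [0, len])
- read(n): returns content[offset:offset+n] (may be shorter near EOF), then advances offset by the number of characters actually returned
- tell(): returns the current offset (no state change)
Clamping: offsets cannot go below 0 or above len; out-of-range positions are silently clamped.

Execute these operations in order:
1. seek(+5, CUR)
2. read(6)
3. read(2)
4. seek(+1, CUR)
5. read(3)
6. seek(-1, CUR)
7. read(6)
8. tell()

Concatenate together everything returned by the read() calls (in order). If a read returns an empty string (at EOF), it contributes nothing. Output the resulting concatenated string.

After 1 (seek(+5, CUR)): offset=5
After 2 (read(6)): returned '05013J', offset=11
After 3 (read(2)): returned 'M1', offset=13
After 4 (seek(+1, CUR)): offset=14
After 5 (read(3)): returned '6RH', offset=17
After 6 (seek(-1, CUR)): offset=16
After 7 (read(6)): returned 'HO0MLB', offset=22
After 8 (tell()): offset=22

Answer: 05013JM16RHHO0MLB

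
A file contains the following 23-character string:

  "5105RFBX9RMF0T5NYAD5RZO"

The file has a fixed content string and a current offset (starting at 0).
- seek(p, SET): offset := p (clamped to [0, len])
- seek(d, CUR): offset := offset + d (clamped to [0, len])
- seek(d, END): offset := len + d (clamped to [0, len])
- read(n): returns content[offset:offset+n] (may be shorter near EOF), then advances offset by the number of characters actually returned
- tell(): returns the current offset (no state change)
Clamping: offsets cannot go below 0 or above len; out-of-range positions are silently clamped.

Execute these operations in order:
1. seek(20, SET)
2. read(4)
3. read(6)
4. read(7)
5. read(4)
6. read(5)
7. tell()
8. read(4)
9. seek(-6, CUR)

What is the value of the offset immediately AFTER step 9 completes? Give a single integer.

After 1 (seek(20, SET)): offset=20
After 2 (read(4)): returned 'RZO', offset=23
After 3 (read(6)): returned '', offset=23
After 4 (read(7)): returned '', offset=23
After 5 (read(4)): returned '', offset=23
After 6 (read(5)): returned '', offset=23
After 7 (tell()): offset=23
After 8 (read(4)): returned '', offset=23
After 9 (seek(-6, CUR)): offset=17

Answer: 17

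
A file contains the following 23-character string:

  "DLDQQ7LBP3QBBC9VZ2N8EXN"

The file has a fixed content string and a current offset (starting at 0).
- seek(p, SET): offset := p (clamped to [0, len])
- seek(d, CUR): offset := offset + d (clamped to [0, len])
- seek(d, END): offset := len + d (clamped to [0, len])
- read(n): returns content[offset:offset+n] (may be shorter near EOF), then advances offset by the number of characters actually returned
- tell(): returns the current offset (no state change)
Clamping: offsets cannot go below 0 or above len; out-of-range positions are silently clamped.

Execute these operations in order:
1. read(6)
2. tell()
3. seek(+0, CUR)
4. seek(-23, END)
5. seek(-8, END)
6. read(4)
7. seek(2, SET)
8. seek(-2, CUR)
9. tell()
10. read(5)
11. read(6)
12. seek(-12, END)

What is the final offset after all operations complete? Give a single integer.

After 1 (read(6)): returned 'DLDQQ7', offset=6
After 2 (tell()): offset=6
After 3 (seek(+0, CUR)): offset=6
After 4 (seek(-23, END)): offset=0
After 5 (seek(-8, END)): offset=15
After 6 (read(4)): returned 'VZ2N', offset=19
After 7 (seek(2, SET)): offset=2
After 8 (seek(-2, CUR)): offset=0
After 9 (tell()): offset=0
After 10 (read(5)): returned 'DLDQQ', offset=5
After 11 (read(6)): returned '7LBP3Q', offset=11
After 12 (seek(-12, END)): offset=11

Answer: 11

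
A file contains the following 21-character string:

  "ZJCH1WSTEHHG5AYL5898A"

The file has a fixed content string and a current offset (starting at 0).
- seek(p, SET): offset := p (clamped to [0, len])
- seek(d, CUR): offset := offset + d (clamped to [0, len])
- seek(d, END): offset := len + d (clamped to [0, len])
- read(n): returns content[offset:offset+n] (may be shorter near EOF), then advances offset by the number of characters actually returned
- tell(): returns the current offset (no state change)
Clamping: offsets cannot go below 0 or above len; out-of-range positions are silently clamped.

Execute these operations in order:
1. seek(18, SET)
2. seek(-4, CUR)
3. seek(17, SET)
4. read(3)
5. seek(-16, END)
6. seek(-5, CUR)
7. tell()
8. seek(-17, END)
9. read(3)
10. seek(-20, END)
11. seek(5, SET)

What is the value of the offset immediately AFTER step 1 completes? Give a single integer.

Answer: 18

Derivation:
After 1 (seek(18, SET)): offset=18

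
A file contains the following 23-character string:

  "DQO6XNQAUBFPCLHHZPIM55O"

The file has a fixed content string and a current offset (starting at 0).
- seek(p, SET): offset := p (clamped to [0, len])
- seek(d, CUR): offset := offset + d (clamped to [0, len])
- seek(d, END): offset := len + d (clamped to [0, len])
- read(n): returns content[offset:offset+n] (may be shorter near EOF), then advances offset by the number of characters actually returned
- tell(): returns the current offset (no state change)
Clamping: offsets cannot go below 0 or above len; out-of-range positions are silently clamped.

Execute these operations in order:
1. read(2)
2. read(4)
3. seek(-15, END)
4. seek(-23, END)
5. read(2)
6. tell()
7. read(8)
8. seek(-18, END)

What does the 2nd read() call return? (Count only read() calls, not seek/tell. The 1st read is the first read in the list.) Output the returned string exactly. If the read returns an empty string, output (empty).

After 1 (read(2)): returned 'DQ', offset=2
After 2 (read(4)): returned 'O6XN', offset=6
After 3 (seek(-15, END)): offset=8
After 4 (seek(-23, END)): offset=0
After 5 (read(2)): returned 'DQ', offset=2
After 6 (tell()): offset=2
After 7 (read(8)): returned 'O6XNQAUB', offset=10
After 8 (seek(-18, END)): offset=5

Answer: O6XN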